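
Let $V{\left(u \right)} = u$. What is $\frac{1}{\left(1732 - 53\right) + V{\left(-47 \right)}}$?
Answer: $\frac{1}{1632} \approx 0.00061275$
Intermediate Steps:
$\frac{1}{\left(1732 - 53\right) + V{\left(-47 \right)}} = \frac{1}{\left(1732 - 53\right) - 47} = \frac{1}{1679 - 47} = \frac{1}{1632}$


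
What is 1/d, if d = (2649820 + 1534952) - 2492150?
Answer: 1/1692622 ≈ 5.9080e-7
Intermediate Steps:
d = 1692622 (d = 4184772 - 2492150 = 1692622)
1/d = 1/1692622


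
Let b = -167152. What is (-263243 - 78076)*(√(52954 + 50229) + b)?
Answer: 57052153488 - 341319*√103183 ≈ 5.6943e+10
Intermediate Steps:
(-263243 - 78076)*(√(52954 + 50229) + b) = (-263243 - 78076)*(√(52954 + 50229) - 167152) = -341319*(√103183 - 167152) = -341319*(-167152 + √103183) = 57052153488 - 341319*√103183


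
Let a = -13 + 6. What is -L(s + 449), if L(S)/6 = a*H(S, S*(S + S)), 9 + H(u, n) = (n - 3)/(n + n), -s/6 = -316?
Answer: -560900559/1571150 ≈ -357.00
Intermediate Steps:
s = 1896 (s = -6*(-316) = 1896)
a = -7
H(u, n) = -9 + (-3 + n)/(2*n) (H(u, n) = -9 + (n - 3)/(n + n) = -9 + (-3 + n)/((2*n)) = -9 + (-3 + n)*(1/(2*n)) = -9 + (-3 + n)/(2*n))
L(S) = -21*(-3 - 34*S**2)/(2*S**2) (L(S) = 6*(-7*(-3 - 17*S*(S + S))/(2*(S*(S + S)))) = 6*(-7*(-3 - 17*S*2*S)/(2*(S*(2*S)))) = 6*(-7*(-3 - 34*S**2)/(2*(2*S**2))) = 6*(-7*1/(2*S**2)*(-3 - 34*S**2)/2) = 6*(-7*(-3 - 34*S**2)/(4*S**2)) = -21*(-3 - 34*S**2)/(2*S**2))
-L(s + 449) = -(357 + 63/(2*(1896 + 449)**2)) = -(357 + (63/2)/2345**2) = -(357 + (63/2)*(1/5499025)) = -(357 + 9/1571150) = -1*560900559/1571150 = -560900559/1571150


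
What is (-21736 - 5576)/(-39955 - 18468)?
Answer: 27312/58423 ≈ 0.46749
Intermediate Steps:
(-21736 - 5576)/(-39955 - 18468) = -27312/(-58423) = -27312*(-1/58423) = 27312/58423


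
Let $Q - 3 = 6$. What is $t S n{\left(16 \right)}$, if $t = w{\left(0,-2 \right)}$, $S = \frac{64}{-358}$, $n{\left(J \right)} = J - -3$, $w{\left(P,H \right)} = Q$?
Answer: $- \frac{5472}{179} \approx -30.57$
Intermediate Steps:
$Q = 9$ ($Q = 3 + 6 = 9$)
$w{\left(P,H \right)} = 9$
$n{\left(J \right)} = 3 + J$ ($n{\left(J \right)} = J + 3 = 3 + J$)
$S = - \frac{32}{179}$ ($S = 64 \left(- \frac{1}{358}\right) = - \frac{32}{179} \approx -0.17877$)
$t = 9$
$t S n{\left(16 \right)} = 9 \left(- \frac{32}{179}\right) \left(3 + 16\right) = \left(- \frac{288}{179}\right) 19 = - \frac{5472}{179}$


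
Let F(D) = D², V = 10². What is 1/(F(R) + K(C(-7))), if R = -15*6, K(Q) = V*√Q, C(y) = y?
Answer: 81/656800 - I*√7/656800 ≈ 0.00012333 - 4.0282e-6*I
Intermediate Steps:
V = 100
K(Q) = 100*√Q
R = -90
1/(F(R) + K(C(-7))) = 1/((-90)² + 100*√(-7)) = 1/(8100 + 100*(I*√7)) = 1/(8100 + 100*I*√7)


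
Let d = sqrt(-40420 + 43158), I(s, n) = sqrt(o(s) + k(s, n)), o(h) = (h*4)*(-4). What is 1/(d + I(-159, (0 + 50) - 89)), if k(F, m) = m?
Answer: 1/(sqrt(2505) + 37*sqrt(2)) ≈ 0.0097679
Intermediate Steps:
o(h) = -16*h (o(h) = (4*h)*(-4) = -16*h)
I(s, n) = sqrt(n - 16*s) (I(s, n) = sqrt(-16*s + n) = sqrt(n - 16*s))
d = 37*sqrt(2) (d = sqrt(2738) = 37*sqrt(2) ≈ 52.326)
1/(d + I(-159, (0 + 50) - 89)) = 1/(37*sqrt(2) + sqrt(((0 + 50) - 89) - 16*(-159))) = 1/(37*sqrt(2) + sqrt((50 - 89) + 2544)) = 1/(37*sqrt(2) + sqrt(-39 + 2544)) = 1/(37*sqrt(2) + sqrt(2505)) = 1/(sqrt(2505) + 37*sqrt(2))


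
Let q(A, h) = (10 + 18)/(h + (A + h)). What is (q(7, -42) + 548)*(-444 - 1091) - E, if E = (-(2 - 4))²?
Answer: -9246884/11 ≈ -8.4063e+5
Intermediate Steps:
q(A, h) = 28/(A + 2*h)
E = 4 (E = (-1*(-2))² = 2² = 4)
(q(7, -42) + 548)*(-444 - 1091) - E = (28/(7 + 2*(-42)) + 548)*(-444 - 1091) - 1*4 = (28/(7 - 84) + 548)*(-1535) - 4 = (28/(-77) + 548)*(-1535) - 4 = (28*(-1/77) + 548)*(-1535) - 4 = (-4/11 + 548)*(-1535) - 4 = (6024/11)*(-1535) - 4 = -9246840/11 - 4 = -9246884/11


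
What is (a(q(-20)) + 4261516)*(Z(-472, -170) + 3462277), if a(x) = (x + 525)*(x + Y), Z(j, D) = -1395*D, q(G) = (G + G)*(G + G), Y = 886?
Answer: 35308315335582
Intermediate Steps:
q(G) = 4*G² (q(G) = (2*G)*(2*G) = 4*G²)
a(x) = (525 + x)*(886 + x) (a(x) = (x + 525)*(x + 886) = (525 + x)*(886 + x))
(a(q(-20)) + 4261516)*(Z(-472, -170) + 3462277) = ((465150 + (4*(-20)²)² + 1411*(4*(-20)²)) + 4261516)*(-1395*(-170) + 3462277) = ((465150 + (4*400)² + 1411*(4*400)) + 4261516)*(237150 + 3462277) = ((465150 + 1600² + 1411*1600) + 4261516)*3699427 = ((465150 + 2560000 + 2257600) + 4261516)*3699427 = (5282750 + 4261516)*3699427 = 9544266*3699427 = 35308315335582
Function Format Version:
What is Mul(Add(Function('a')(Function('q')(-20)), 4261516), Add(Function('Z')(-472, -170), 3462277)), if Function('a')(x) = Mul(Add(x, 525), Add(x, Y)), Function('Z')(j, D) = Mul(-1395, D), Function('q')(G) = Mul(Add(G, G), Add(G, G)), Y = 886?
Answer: 35308315335582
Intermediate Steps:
Function('q')(G) = Mul(4, Pow(G, 2)) (Function('q')(G) = Mul(Mul(2, G), Mul(2, G)) = Mul(4, Pow(G, 2)))
Function('a')(x) = Mul(Add(525, x), Add(886, x)) (Function('a')(x) = Mul(Add(x, 525), Add(x, 886)) = Mul(Add(525, x), Add(886, x)))
Mul(Add(Function('a')(Function('q')(-20)), 4261516), Add(Function('Z')(-472, -170), 3462277)) = Mul(Add(Add(465150, Pow(Mul(4, Pow(-20, 2)), 2), Mul(1411, Mul(4, Pow(-20, 2)))), 4261516), Add(Mul(-1395, -170), 3462277)) = Mul(Add(Add(465150, Pow(Mul(4, 400), 2), Mul(1411, Mul(4, 400))), 4261516), Add(237150, 3462277)) = Mul(Add(Add(465150, Pow(1600, 2), Mul(1411, 1600)), 4261516), 3699427) = Mul(Add(Add(465150, 2560000, 2257600), 4261516), 3699427) = Mul(Add(5282750, 4261516), 3699427) = Mul(9544266, 3699427) = 35308315335582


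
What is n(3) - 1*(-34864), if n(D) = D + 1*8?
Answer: 34875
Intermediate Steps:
n(D) = 8 + D (n(D) = D + 8 = 8 + D)
n(3) - 1*(-34864) = (8 + 3) - 1*(-34864) = 11 + 34864 = 34875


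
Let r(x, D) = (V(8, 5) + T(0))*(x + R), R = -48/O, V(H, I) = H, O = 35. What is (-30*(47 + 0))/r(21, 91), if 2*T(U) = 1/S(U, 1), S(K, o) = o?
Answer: -32900/3893 ≈ -8.4511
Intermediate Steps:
T(U) = ½ (T(U) = (½)/1 = (½)*1 = ½)
R = -48/35 ≈ -1.3714
r(x, D) = -408/35 + 17*x/2 (r(x, D) = (8 + ½)*(x - 48/35) = 17*(-48/35 + x)/2 = -408/35 + 17*x/2)
(-30*(47 + 0))/r(21, 91) = (-30*(47 + 0))/(-408/35 + (17/2)*21) = (-30*47)/(-408/35 + 357/2) = -1410/11679/70 = -1410*70/11679 = -32900/3893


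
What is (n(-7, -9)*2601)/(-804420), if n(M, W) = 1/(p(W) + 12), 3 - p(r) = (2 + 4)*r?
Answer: -289/6167220 ≈ -4.6861e-5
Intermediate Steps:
p(r) = 3 - 6*r (p(r) = 3 - (2 + 4)*r = 3 - 6*r)
n(M, W) = 1/(15 - 6*W) (n(M, W) = 1/((3 - 6*W) + 12) = 1/(15 - 6*W))
(n(-7, -9)*2601)/(-804420) = (-1/(-15 + 6*(-9))*2601)/(-804420) = (-1/(-15 - 54)*2601)*(-1/804420) = (-1/(-69)*2601)*(-1/804420) = (-1*(-1/69)*2601)*(-1/804420) = ((1/69)*2601)*(-1/804420) = (867/23)*(-1/804420) = -289/6167220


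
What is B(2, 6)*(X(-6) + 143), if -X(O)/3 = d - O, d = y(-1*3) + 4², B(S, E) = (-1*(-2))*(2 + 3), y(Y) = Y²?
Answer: 500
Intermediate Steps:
B(S, E) = 10 (B(S, E) = 2*5 = 10)
d = 25 (d = (-1*3)² + 4² = (-3)² + 16 = 9 + 16 = 25)
X(O) = -75 + 3*O (X(O) = -3*(25 - O) = -75 + 3*O)
B(2, 6)*(X(-6) + 143) = 10*((-75 + 3*(-6)) + 143) = 10*((-75 - 18) + 143) = 10*(-93 + 143) = 10*50 = 500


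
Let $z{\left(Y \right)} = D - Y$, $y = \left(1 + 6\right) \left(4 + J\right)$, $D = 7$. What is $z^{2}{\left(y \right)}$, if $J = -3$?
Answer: $0$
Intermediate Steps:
$y = 7$ ($y = \left(1 + 6\right) \left(4 - 3\right) = 7 \cdot 1 = 7$)
$z{\left(Y \right)} = 7 - Y$
$z^{2}{\left(y \right)} = \left(7 - 7\right)^{2} = 0^{2} = 0$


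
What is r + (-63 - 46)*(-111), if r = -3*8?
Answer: 12075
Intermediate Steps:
r = -24
r + (-63 - 46)*(-111) = -24 + (-63 - 46)*(-111) = -24 - 109*(-111) = -24 + 12099 = 12075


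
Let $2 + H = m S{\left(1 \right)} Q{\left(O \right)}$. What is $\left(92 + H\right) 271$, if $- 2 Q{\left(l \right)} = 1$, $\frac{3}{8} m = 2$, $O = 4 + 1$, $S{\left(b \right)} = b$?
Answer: $\frac{71002}{3} \approx 23667.0$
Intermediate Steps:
$O = 5$
$m = \frac{16}{3}$ ($m = \frac{8}{3} \cdot 2 = \frac{16}{3} \approx 5.3333$)
$Q{\left(l \right)} = - \frac{1}{2}$ ($Q{\left(l \right)} = \left(- \frac{1}{2}\right) 1 = - \frac{1}{2}$)
$H = - \frac{14}{3}$ ($H = -2 + \frac{16}{3} \cdot 1 \left(- \frac{1}{2}\right) = -2 + \frac{16}{3} \left(- \frac{1}{2}\right) = -2 - \frac{8}{3} = - \frac{14}{3} \approx -4.6667$)
$\left(92 + H\right) 271 = \left(92 - \frac{14}{3}\right) 271 = \frac{262}{3} \cdot 271 = \frac{71002}{3}$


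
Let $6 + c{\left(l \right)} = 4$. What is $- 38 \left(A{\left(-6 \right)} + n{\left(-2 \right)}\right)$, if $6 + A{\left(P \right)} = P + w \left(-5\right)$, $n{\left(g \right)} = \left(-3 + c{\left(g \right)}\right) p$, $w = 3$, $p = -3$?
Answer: $456$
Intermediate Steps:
$c{\left(l \right)} = -2$ ($c{\left(l \right)} = -6 + 4 = -2$)
$n{\left(g \right)} = 15$ ($n{\left(g \right)} = \left(-3 - 2\right) \left(-3\right) = \left(-5\right) \left(-3\right) = 15$)
$A{\left(P \right)} = -21 + P$ ($A{\left(P \right)} = -6 + \left(P + 3 \left(-5\right)\right) = -6 + \left(P - 15\right) = -6 + \left(-15 + P\right) = -21 + P$)
$- 38 \left(A{\left(-6 \right)} + n{\left(-2 \right)}\right) = - 38 \left(\left(-21 - 6\right) + 15\right) = - 38 \left(-27 + 15\right) = \left(-38\right) \left(-12\right) = 456$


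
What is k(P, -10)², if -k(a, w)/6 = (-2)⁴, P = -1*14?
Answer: 9216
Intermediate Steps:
P = -14
k(a, w) = -96 (k(a, w) = -6*(-2)⁴ = -6*16 = -96)
k(P, -10)² = (-96)² = 9216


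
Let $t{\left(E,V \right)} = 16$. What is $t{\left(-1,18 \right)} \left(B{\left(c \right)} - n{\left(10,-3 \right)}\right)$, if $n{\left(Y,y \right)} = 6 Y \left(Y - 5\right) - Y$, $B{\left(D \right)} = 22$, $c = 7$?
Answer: $-4288$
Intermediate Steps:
$n{\left(Y,y \right)} = - Y + 6 Y \left(-5 + Y\right)$ ($n{\left(Y,y \right)} = 6 Y \left(Y - 5\right) - Y = 6 Y \left(-5 + Y\right) - Y = - Y + 6 Y \left(-5 + Y\right)$)
$t{\left(-1,18 \right)} \left(B{\left(c \right)} - n{\left(10,-3 \right)}\right) = 16 \left(22 - 10 \left(-31 + 6 \cdot 10\right)\right) = 16 \left(22 - 10 \left(-31 + 60\right)\right) = 16 \left(22 - 10 \cdot 29\right) = 16 \left(22 - 290\right) = 16 \left(-268\right) = -4288$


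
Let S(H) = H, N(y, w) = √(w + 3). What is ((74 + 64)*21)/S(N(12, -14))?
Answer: -2898*I*√11/11 ≈ -873.78*I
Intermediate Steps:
N(y, w) = √(3 + w)
((74 + 64)*21)/S(N(12, -14)) = ((74 + 64)*21)/(√(3 - 14)) = (138*21)/(√(-11)) = 2898/((I*√11)) = 2898*(-I*√11/11) = -2898*I*√11/11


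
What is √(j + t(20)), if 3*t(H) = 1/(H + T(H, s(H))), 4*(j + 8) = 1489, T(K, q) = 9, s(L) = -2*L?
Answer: 7*√225069/174 ≈ 19.086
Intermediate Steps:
j = 1457/4 (j = -8 + (¼)*1489 = -8 + 1489/4 = 1457/4 ≈ 364.25)
t(H) = 1/(3*(9 + H)) (t(H) = 1/(3*(H + 9)) = 1/(3*(9 + H)))
√(j + t(20)) = √(1457/4 + 1/(3*(9 + 20))) = √(1457/4 + (⅓)/29) = √(1457/4 + (⅓)*(1/29)) = √(1457/4 + 1/87) = √(126763/348) = 7*√225069/174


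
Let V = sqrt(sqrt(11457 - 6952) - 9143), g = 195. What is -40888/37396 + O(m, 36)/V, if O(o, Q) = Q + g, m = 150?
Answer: -10222/9349 - 231*I/sqrt(9143 - sqrt(4505)) ≈ -1.0934 - 2.4248*I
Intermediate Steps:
V = sqrt(-9143 + sqrt(4505)) (V = sqrt(sqrt(4505) - 9143) = sqrt(-9143 + sqrt(4505)) ≈ 95.267*I)
O(o, Q) = 195 + Q (O(o, Q) = Q + 195 = 195 + Q)
-40888/37396 + O(m, 36)/V = -40888/37396 + (195 + 36)/(sqrt(-9143 + sqrt(4505))) = -40888*1/37396 + 231/sqrt(-9143 + sqrt(4505)) = -10222/9349 + 231/sqrt(-9143 + sqrt(4505))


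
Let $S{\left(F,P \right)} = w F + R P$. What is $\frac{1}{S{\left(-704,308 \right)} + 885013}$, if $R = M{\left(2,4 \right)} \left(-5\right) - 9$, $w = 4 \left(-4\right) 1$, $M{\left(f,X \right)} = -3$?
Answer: $\frac{1}{898125} \approx 1.1134 \cdot 10^{-6}$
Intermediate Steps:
$w = -16$ ($w = \left(-16\right) 1 = -16$)
$R = 6$ ($R = \left(-3\right) \left(-5\right) - 9 = 15 - 9 = 6$)
$S{\left(F,P \right)} = - 16 F + 6 P$
$\frac{1}{S{\left(-704,308 \right)} + 885013} = \frac{1}{\left(\left(-16\right) \left(-704\right) + 6 \cdot 308\right) + 885013} = \frac{1}{\left(11264 + 1848\right) + 885013} = \frac{1}{13112 + 885013} = \frac{1}{898125}$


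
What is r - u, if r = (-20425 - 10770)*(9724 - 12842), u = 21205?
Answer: 97244805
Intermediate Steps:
r = 97266010 (r = -31195*(-3118) = 97266010)
r - u = 97266010 - 1*21205 = 97266010 - 21205 = 97244805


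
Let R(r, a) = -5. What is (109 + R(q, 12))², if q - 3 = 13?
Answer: 10816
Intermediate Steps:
q = 16 (q = 3 + 13 = 16)
(109 + R(q, 12))² = (109 - 5)² = 104² = 10816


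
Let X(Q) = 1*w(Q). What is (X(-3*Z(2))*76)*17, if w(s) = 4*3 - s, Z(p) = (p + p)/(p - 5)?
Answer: 10336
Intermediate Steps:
Z(p) = 2*p/(-5 + p) (Z(p) = (2*p)/(-5 + p) = 2*p/(-5 + p))
w(s) = 12 - s
X(Q) = 12 - Q (X(Q) = 1*(12 - Q) = 12 - Q)
(X(-3*Z(2))*76)*17 = ((12 - (-3)*2*2/(-5 + 2))*76)*17 = ((12 - (-3)*2*2/(-3))*76)*17 = ((12 - (-3)*2*2*(-⅓))*76)*17 = ((12 - (-3)*(-4)/3)*76)*17 = ((12 - 1*4)*76)*17 = ((12 - 4)*76)*17 = (8*76)*17 = 608*17 = 10336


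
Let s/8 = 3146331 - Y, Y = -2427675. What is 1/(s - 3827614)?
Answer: 1/40764434 ≈ 2.4531e-8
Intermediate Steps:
s = 44592048 (s = 8*(3146331 - 1*(-2427675)) = 8*(3146331 + 2427675) = 8*5574006 = 44592048)
1/(s - 3827614) = 1/(44592048 - 3827614) = 1/40764434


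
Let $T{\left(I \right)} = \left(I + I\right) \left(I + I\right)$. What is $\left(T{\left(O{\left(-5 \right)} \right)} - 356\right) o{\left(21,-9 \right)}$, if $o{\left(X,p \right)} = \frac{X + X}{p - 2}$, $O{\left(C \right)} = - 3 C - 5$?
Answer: $-168$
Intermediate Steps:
$O{\left(C \right)} = -5 - 3 C$
$T{\left(I \right)} = 4 I^{2}$ ($T{\left(I \right)} = 2 I 2 I = 4 I^{2}$)
$o{\left(X,p \right)} = \frac{2 X}{-2 + p}$
$\left(T{\left(O{\left(-5 \right)} \right)} - 356\right) o{\left(21,-9 \right)} = \left(4 \left(-5 - -15\right)^{2} - 356\right) 2 \cdot 21 \frac{1}{-2 - 9} = \left(4 \left(-5 + 15\right)^{2} - 356\right) 2 \cdot 21 \frac{1}{-11} = \left(4 \cdot 10^{2} - 356\right) 2 \cdot 21 \left(- \frac{1}{11}\right) = \left(4 \cdot 100 - 356\right) \left(- \frac{42}{11}\right) = \left(400 - 356\right) \left(- \frac{42}{11}\right) = 44 \left(- \frac{42}{11}\right) = -168$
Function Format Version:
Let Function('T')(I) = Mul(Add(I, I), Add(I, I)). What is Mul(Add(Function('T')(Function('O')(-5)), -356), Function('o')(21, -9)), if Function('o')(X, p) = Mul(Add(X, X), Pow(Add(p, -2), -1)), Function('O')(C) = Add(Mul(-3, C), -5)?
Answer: -168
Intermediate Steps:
Function('O')(C) = Add(-5, Mul(-3, C))
Function('T')(I) = Mul(4, Pow(I, 2)) (Function('T')(I) = Mul(Mul(2, I), Mul(2, I)) = Mul(4, Pow(I, 2)))
Function('o')(X, p) = Mul(2, X, Pow(Add(-2, p), -1)) (Function('o')(X, p) = Mul(Mul(2, X), Pow(Add(-2, p), -1)) = Mul(2, X, Pow(Add(-2, p), -1)))
Mul(Add(Function('T')(Function('O')(-5)), -356), Function('o')(21, -9)) = Mul(Add(Mul(4, Pow(Add(-5, Mul(-3, -5)), 2)), -356), Mul(2, 21, Pow(Add(-2, -9), -1))) = Mul(Add(Mul(4, Pow(Add(-5, 15), 2)), -356), Mul(2, 21, Pow(-11, -1))) = Mul(Add(Mul(4, Pow(10, 2)), -356), Mul(2, 21, Rational(-1, 11))) = Mul(Add(Mul(4, 100), -356), Rational(-42, 11)) = Mul(Add(400, -356), Rational(-42, 11)) = Mul(44, Rational(-42, 11)) = -168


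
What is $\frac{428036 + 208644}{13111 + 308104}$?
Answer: $\frac{127336}{64243} \approx 1.9821$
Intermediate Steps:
$\frac{428036 + 208644}{13111 + 308104} = \frac{636680}{321215} = 636680 \cdot \frac{1}{321215} = \frac{127336}{64243}$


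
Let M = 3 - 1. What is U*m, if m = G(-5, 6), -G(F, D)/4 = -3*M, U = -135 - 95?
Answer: -5520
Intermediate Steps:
M = 2
U = -230
G(F, D) = 24 (G(F, D) = -(-12)*2 = -4*(-6) = 24)
m = 24
U*m = -230*24 = -5520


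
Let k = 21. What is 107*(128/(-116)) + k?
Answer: -2815/29 ≈ -97.069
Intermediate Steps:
107*(128/(-116)) + k = 107*(128/(-116)) + 21 = 107*(128*(-1/116)) + 21 = 107*(-32/29) + 21 = -3424/29 + 21 = -2815/29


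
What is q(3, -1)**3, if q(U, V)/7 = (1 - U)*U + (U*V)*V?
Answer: -9261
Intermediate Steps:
q(U, V) = 7*U*V**2 + 7*U*(1 - U) (q(U, V) = 7*((1 - U)*U + (U*V)*V) = 7*(U*(1 - U) + U*V**2) = 7*(U*V**2 + U*(1 - U)) = 7*U*V**2 + 7*U*(1 - U))
q(3, -1)**3 = (7*3*(1 + (-1)**2 - 1*3))**3 = (7*3*(1 + 1 - 3))**3 = (7*3*(-1))**3 = (-21)**3 = -9261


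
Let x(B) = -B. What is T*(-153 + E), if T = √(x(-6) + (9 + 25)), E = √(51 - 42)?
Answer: -300*√10 ≈ -948.68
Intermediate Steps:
E = 3 (E = √9 = 3)
T = 2*√10 (T = √(-1*(-6) + (9 + 25)) = √(6 + 34) = √40 = 2*√10 ≈ 6.3246)
T*(-153 + E) = (2*√10)*(-153 + 3) = (2*√10)*(-150) = -300*√10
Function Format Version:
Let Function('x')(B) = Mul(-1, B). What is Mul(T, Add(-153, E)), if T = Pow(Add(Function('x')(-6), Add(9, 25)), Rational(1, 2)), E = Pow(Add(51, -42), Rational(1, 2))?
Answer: Mul(-300, Pow(10, Rational(1, 2))) ≈ -948.68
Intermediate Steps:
E = 3 (E = Pow(9, Rational(1, 2)) = 3)
T = Mul(2, Pow(10, Rational(1, 2))) (T = Pow(Add(Mul(-1, -6), Add(9, 25)), Rational(1, 2)) = Pow(Add(6, 34), Rational(1, 2)) = Pow(40, Rational(1, 2)) = Mul(2, Pow(10, Rational(1, 2))) ≈ 6.3246)
Mul(T, Add(-153, E)) = Mul(Mul(2, Pow(10, Rational(1, 2))), Add(-153, 3)) = Mul(Mul(2, Pow(10, Rational(1, 2))), -150) = Mul(-300, Pow(10, Rational(1, 2)))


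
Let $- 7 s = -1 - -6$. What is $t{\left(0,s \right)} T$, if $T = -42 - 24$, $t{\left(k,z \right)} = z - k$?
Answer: $\frac{330}{7} \approx 47.143$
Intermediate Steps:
$s = - \frac{5}{7}$ ($s = - \frac{-1 - -6}{7} = - \frac{-1 + 6}{7} = \left(- \frac{1}{7}\right) 5 = - \frac{5}{7} \approx -0.71429$)
$T = -66$ ($T = -42 - 24 = -66$)
$t{\left(0,s \right)} T = \left(- \frac{5}{7} - 0\right) \left(-66\right) = \left(- \frac{5}{7} + 0\right) \left(-66\right) = \left(- \frac{5}{7}\right) \left(-66\right) = \frac{330}{7}$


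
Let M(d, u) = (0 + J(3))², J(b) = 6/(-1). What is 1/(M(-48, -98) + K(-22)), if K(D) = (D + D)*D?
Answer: 1/1004 ≈ 0.00099602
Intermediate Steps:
K(D) = 2*D² (K(D) = (2*D)*D = 2*D²)
J(b) = -6 (J(b) = 6*(-1) = -6)
M(d, u) = 36 (M(d, u) = (0 - 6)² = (-6)² = 36)
1/(M(-48, -98) + K(-22)) = 1/(36 + 2*(-22)²) = 1/(36 + 2*484) = 1/(36 + 968) = 1/1004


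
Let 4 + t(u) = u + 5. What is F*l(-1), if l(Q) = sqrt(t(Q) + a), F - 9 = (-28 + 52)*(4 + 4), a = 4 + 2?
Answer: 201*sqrt(6) ≈ 492.35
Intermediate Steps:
t(u) = 1 + u (t(u) = -4 + (u + 5) = -4 + (5 + u) = 1 + u)
a = 6
F = 201 (F = 9 + (-28 + 52)*(4 + 4) = 9 + 24*8 = 9 + 192 = 201)
l(Q) = sqrt(7 + Q) (l(Q) = sqrt((1 + Q) + 6) = sqrt(7 + Q))
F*l(-1) = 201*sqrt(7 - 1) = 201*sqrt(6)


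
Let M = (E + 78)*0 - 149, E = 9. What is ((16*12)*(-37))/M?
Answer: 7104/149 ≈ 47.678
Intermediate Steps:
M = -149 (M = (9 + 78)*0 - 149 = 87*0 - 149 = 0 - 149 = -149)
((16*12)*(-37))/M = ((16*12)*(-37))/(-149) = (192*(-37))*(-1/149) = -7104*(-1/149) = 7104/149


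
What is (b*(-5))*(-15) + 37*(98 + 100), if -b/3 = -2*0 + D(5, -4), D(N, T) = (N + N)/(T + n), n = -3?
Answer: 53532/7 ≈ 7647.4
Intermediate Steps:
D(N, T) = 2*N/(-3 + T) (D(N, T) = (N + N)/(T - 3) = (2*N)/(-3 + T) = 2*N/(-3 + T))
b = 30/7 (b = -3*(-2*0 + 2*5/(-3 - 4)) = -3*(0 + 2*5/(-7)) = -3*(0 + 2*5*(-⅐)) = -3*(0 - 10/7) = -3*(-10/7) = 30/7 ≈ 4.2857)
(b*(-5))*(-15) + 37*(98 + 100) = ((30/7)*(-5))*(-15) + 37*(98 + 100) = -150/7*(-15) + 37*198 = 2250/7 + 7326 = 53532/7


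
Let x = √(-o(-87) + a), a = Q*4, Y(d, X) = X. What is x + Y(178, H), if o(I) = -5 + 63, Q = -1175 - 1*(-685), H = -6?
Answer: -6 + I*√2018 ≈ -6.0 + 44.922*I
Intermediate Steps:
Q = -490 (Q = -1175 + 685 = -490)
o(I) = 58
a = -1960 (a = -490*4 = -1960)
x = I*√2018 (x = √(-1*58 - 1960) = √(-58 - 1960) = √(-2018) = I*√2018 ≈ 44.922*I)
x + Y(178, H) = I*√2018 - 6 = -6 + I*√2018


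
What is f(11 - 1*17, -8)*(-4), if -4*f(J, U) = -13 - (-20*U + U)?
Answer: -165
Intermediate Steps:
f(J, U) = 13/4 - 19*U/4 (f(J, U) = -(-13 - (-20*U + U))/4 = -(-13 - (-19)*U)/4 = -(-13 + 19*U)/4 = 13/4 - 19*U/4)
f(11 - 1*17, -8)*(-4) = (13/4 - 19/4*(-8))*(-4) = (13/4 + 38)*(-4) = (165/4)*(-4) = -165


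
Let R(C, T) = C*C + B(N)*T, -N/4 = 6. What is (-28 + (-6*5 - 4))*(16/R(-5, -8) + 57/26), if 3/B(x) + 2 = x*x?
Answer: -1258321/7163 ≈ -175.67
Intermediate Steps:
N = -24 (N = -4*6 = -24)
B(x) = 3/(-2 + x**2) (B(x) = 3/(-2 + x*x) = 3/(-2 + x**2))
R(C, T) = C**2 + 3*T/574 (R(C, T) = C*C + (3/(-2 + (-24)**2))*T = C**2 + (3/(-2 + 576))*T = C**2 + (3/574)*T = C**2 + (3*(1/574))*T = C**2 + 3*T/574)
(-28 + (-6*5 - 4))*(16/R(-5, -8) + 57/26) = (-28 + (-6*5 - 4))*(16/((-5)**2 + (3/574)*(-8)) + 57/26) = (-28 + (-30 - 4))*(16/(25 - 12/287) + 57*(1/26)) = (-28 - 34)*(16/(7163/287) + 57/26) = -62*(16*(287/7163) + 57/26) = -62*(4592/7163 + 57/26) = -62*40591/14326 = -1258321/7163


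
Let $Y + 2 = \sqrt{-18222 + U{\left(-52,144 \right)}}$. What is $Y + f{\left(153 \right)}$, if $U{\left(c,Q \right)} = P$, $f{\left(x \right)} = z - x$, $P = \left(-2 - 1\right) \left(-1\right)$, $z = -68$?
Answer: $-223 + i \sqrt{18219} \approx -223.0 + 134.98 i$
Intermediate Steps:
$P = 3$ ($P = \left(-3\right) \left(-1\right) = 3$)
$f{\left(x \right)} = -68 - x$
$U{\left(c,Q \right)} = 3$
$Y = -2 + i \sqrt{18219}$ ($Y = -2 + \sqrt{-18222 + 3} = -2 + \sqrt{-18219} = -2 + i \sqrt{18219} \approx -2.0 + 134.98 i$)
$Y + f{\left(153 \right)} = \left(-2 + i \sqrt{18219}\right) - 221 = -223 + i \sqrt{18219}$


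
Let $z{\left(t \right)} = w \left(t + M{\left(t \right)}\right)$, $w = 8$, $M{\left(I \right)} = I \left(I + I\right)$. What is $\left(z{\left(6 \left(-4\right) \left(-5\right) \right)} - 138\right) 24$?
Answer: $5549328$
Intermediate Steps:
$M{\left(I \right)} = 2 I^{2}$ ($M{\left(I \right)} = I 2 I = 2 I^{2}$)
$z{\left(t \right)} = 8 t + 16 t^{2}$ ($z{\left(t \right)} = 8 \left(t + 2 t^{2}\right) = 8 t + 16 t^{2}$)
$\left(z{\left(6 \left(-4\right) \left(-5\right) \right)} - 138\right) 24 = \left(8 \cdot 6 \left(-4\right) \left(-5\right) \left(1 + 2 \cdot 6 \left(-4\right) \left(-5\right)\right) - 138\right) 24 = \left(8 \left(\left(-24\right) \left(-5\right)\right) \left(1 + 2 \left(\left(-24\right) \left(-5\right)\right)\right) - 138\right) 24 = \left(8 \cdot 120 \left(1 + 2 \cdot 120\right) - 138\right) 24 = \left(8 \cdot 120 \left(1 + 240\right) - 138\right) 24 = \left(8 \cdot 120 \cdot 241 - 138\right) 24 = \left(231360 - 138\right) 24 = 231222 \cdot 24 = 5549328$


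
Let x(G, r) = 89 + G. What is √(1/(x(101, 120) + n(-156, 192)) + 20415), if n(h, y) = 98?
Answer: √11759042/24 ≈ 142.88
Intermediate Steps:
√(1/(x(101, 120) + n(-156, 192)) + 20415) = √(1/((89 + 101) + 98) + 20415) = √(1/(190 + 98) + 20415) = √(1/288 + 20415) = √(5879521/288) = √11759042/24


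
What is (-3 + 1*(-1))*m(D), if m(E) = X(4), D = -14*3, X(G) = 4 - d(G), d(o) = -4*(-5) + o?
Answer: 80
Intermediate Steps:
d(o) = 20 + o
X(G) = -16 - G (X(G) = 4 - (20 + G) = 4 + (-20 - G) = -16 - G)
D = -42
m(E) = -20 (m(E) = -16 - 1*4 = -16 - 4 = -20)
(-3 + 1*(-1))*m(D) = (-3 + 1*(-1))*(-20) = (-3 - 1)*(-20) = -4*(-20) = 80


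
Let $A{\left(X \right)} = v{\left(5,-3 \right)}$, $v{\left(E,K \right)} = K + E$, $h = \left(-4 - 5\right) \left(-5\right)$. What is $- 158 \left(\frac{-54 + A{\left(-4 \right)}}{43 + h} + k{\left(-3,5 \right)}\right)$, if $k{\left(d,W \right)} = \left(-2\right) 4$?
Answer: $\frac{14931}{11} \approx 1357.4$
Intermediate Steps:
$h = 45$ ($h = \left(-9\right) \left(-5\right) = 45$)
$v{\left(E,K \right)} = E + K$
$k{\left(d,W \right)} = -8$
$A{\left(X \right)} = 2$ ($A{\left(X \right)} = 5 - 3 = 2$)
$- 158 \left(\frac{-54 + A{\left(-4 \right)}}{43 + h} + k{\left(-3,5 \right)}\right) = - 158 \left(\frac{-54 + 2}{43 + 45} - 8\right) = - 158 \left(- \frac{52}{88} - 8\right) = - 158 \left(\left(-52\right) \frac{1}{88} - 8\right) = - 158 \left(- \frac{13}{22} - 8\right) = \left(-158\right) \left(- \frac{189}{22}\right) = \frac{14931}{11}$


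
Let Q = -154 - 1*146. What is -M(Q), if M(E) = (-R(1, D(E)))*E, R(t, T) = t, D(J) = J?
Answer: -300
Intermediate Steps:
Q = -300 (Q = -154 - 146 = -300)
M(E) = -E (M(E) = (-1*1)*E = -E)
-M(Q) = -(-1)*(-300) = -1*300 = -300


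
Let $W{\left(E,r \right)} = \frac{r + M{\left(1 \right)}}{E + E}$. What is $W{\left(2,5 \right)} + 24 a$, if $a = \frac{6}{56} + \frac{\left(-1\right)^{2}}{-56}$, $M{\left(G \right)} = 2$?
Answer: $\frac{109}{28} \approx 3.8929$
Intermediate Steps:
$W{\left(E,r \right)} = \frac{2 + r}{2 E}$ ($W{\left(E,r \right)} = \frac{r + 2}{E + E} = \frac{2 + r}{2 E}$)
$a = \frac{5}{56}$ ($a = 6 \cdot \frac{1}{56} + 1 \left(- \frac{1}{56}\right) = \frac{3}{28} - \frac{1}{56} = \frac{5}{56} \approx 0.089286$)
$W{\left(2,5 \right)} + 24 a = \frac{2 + 5}{2 \cdot 2} + 24 \cdot \frac{5}{56} = \frac{1}{2} \cdot \frac{1}{2} \cdot 7 + \frac{15}{7} = \frac{7}{4} + \frac{15}{7} = \frac{109}{28}$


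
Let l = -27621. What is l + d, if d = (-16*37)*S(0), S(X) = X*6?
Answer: -27621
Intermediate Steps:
S(X) = 6*X
d = 0 (d = (-16*37)*(6*0) = -592*0 = 0)
l + d = -27621 + 0 = -27621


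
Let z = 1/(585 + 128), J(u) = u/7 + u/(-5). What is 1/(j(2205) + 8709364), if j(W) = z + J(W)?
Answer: 713/6209686695 ≈ 1.1482e-7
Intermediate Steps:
J(u) = -2*u/35 (J(u) = u*(⅐) + u*(-⅕) = u/7 - u/5 = -2*u/35)
z = 1/713 ≈ 0.0014025
j(W) = 1/713 - 2*W/35
1/(j(2205) + 8709364) = 1/((1/713 - 2/35*2205) + 8709364) = 1/((1/713 - 126) + 8709364) = 1/(-89837/713 + 8709364) = 1/(6209686695/713) = 713/6209686695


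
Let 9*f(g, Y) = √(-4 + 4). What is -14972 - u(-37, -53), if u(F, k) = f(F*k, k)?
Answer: -14972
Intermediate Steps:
f(g, Y) = 0 (f(g, Y) = √(-4 + 4)/9 = √0/9 = (⅑)*0 = 0)
u(F, k) = 0
-14972 - u(-37, -53) = -14972 - 1*0 = -14972 + 0 = -14972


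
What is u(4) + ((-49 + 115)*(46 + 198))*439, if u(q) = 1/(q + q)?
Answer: 56557249/8 ≈ 7.0697e+6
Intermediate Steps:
u(q) = 1/(2*q)
u(4) + ((-49 + 115)*(46 + 198))*439 = (½)/4 + ((-49 + 115)*(46 + 198))*439 = (½)*(¼) + (66*244)*439 = ⅛ + 16104*439 = ⅛ + 7069656 = 56557249/8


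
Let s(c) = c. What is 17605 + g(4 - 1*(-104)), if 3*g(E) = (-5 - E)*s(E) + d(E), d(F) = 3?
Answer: 13538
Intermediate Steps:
g(E) = 1 + E*(-5 - E)/3 (g(E) = ((-5 - E)*E + 3)/3 = (E*(-5 - E) + 3)/3 = (3 + E*(-5 - E))/3 = 1 + E*(-5 - E)/3)
17605 + g(4 - 1*(-104)) = 17605 + (1 - 5*(4 - 1*(-104))/3 - (4 - 1*(-104))**2/3) = 17605 + (1 - 5*(4 + 104)/3 - (4 + 104)**2/3) = 17605 + (1 - 5/3*108 - 1/3*108**2) = 17605 + (1 - 180 - 1/3*11664) = 17605 + (1 - 180 - 3888) = 17605 - 4067 = 13538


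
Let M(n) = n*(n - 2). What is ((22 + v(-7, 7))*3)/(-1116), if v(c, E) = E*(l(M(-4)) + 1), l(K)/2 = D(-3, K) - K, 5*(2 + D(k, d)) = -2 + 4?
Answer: 549/620 ≈ 0.88548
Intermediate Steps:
D(k, d) = -8/5 (D(k, d) = -2 + (-2 + 4)/5 = -2 + (⅕)*2 = -2 + ⅖ = -8/5)
M(n) = n*(-2 + n)
l(K) = -16/5 - 2*K (l(K) = 2*(-8/5 - K) = -16/5 - 2*K)
v(c, E) = -251*E/5 (v(c, E) = E*((-16/5 - (-8)*(-2 - 4)) + 1) = E*((-16/5 - (-8)*(-6)) + 1) = E*((-16/5 - 2*24) + 1) = E*((-16/5 - 48) + 1) = E*(-256/5 + 1) = E*(-251/5) = -251*E/5)
((22 + v(-7, 7))*3)/(-1116) = ((22 - 251/5*7)*3)/(-1116) = ((22 - 1757/5)*3)*(-1/1116) = -1647/5*3*(-1/1116) = -4941/5*(-1/1116) = 549/620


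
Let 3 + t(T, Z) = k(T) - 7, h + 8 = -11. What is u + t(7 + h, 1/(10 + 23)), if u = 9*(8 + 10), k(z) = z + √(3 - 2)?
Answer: 141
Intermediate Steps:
h = -19 (h = -8 - 11 = -19)
k(z) = 1 + z (k(z) = z + √1 = z + 1 = 1 + z)
t(T, Z) = -9 + T (t(T, Z) = -3 + ((1 + T) - 7) = -3 + (-6 + T) = -9 + T)
u = 162 (u = 9*18 = 162)
u + t(7 + h, 1/(10 + 23)) = 162 + (-9 + (7 - 19)) = 162 + (-9 - 12) = 162 - 21 = 141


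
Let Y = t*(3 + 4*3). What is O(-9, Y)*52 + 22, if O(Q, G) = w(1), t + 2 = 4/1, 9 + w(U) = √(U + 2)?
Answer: -446 + 52*√3 ≈ -355.93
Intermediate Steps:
w(U) = -9 + √(2 + U) (w(U) = -9 + √(U + 2) = -9 + √(2 + U))
t = 2 (t = -2 + 4/1 = -2 + 4*1 = -2 + 4 = 2)
Y = 30 (Y = 2*(3 + 4*3) = 2*(3 + 12) = 2*15 = 30)
O(Q, G) = -9 + √3 (O(Q, G) = -9 + √(2 + 1) = -9 + √3)
O(-9, Y)*52 + 22 = (-9 + √3)*52 + 22 = (-468 + 52*√3) + 22 = -446 + 52*√3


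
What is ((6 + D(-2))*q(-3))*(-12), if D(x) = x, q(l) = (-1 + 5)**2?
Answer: -768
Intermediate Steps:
q(l) = 16 (q(l) = 4**2 = 16)
((6 + D(-2))*q(-3))*(-12) = ((6 - 2)*16)*(-12) = (4*16)*(-12) = 64*(-12) = -768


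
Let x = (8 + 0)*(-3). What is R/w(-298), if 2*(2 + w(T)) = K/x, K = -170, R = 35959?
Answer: 863016/37 ≈ 23325.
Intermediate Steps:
x = -24 (x = 8*(-3) = -24)
w(T) = 37/24 (w(T) = -2 + (-170/(-24))/2 = -2 + (-170*(-1/24))/2 = -2 + (1/2)*(85/12) = -2 + 85/24 = 37/24)
R/w(-298) = 35959/(37/24) = 35959*(24/37) = 863016/37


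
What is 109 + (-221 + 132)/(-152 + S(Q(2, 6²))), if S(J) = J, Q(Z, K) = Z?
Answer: 16439/150 ≈ 109.59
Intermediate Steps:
109 + (-221 + 132)/(-152 + S(Q(2, 6²))) = 109 + (-221 + 132)/(-152 + 2) = 109 - 89/(-150) = 109 - 89*(-1/150) = 109 + 89/150 = 16439/150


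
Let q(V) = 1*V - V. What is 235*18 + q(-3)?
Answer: 4230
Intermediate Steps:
q(V) = 0 (q(V) = V - V = 0)
235*18 + q(-3) = 235*18 + 0 = 4230 + 0 = 4230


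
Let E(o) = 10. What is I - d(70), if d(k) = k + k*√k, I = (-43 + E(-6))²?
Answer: 1019 - 70*√70 ≈ 433.34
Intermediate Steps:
I = 1089 (I = (-43 + 10)² = (-33)² = 1089)
d(k) = k + k^(3/2)
I - d(70) = 1089 - (70 + 70^(3/2)) = 1089 - (70 + 70*√70) = 1089 + (-70 - 70*√70) = 1019 - 70*√70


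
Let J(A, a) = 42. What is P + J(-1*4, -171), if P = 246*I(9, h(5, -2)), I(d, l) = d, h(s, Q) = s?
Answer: 2256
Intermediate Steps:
P = 2214 (P = 246*9 = 2214)
P + J(-1*4, -171) = 2214 + 42 = 2256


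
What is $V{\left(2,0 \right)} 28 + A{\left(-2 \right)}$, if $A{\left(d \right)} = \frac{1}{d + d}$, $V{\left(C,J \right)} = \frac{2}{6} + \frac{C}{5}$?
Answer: $\frac{1217}{60} \approx 20.283$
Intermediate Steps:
$V{\left(C,J \right)} = \frac{1}{3} + \frac{C}{5}$ ($V{\left(C,J \right)} = 2 \cdot \frac{1}{6} + C \frac{1}{5} = \frac{1}{3} + \frac{C}{5}$)
$A{\left(d \right)} = \frac{1}{2 d}$
$V{\left(2,0 \right)} 28 + A{\left(-2 \right)} = \left(\frac{1}{3} + \frac{1}{5} \cdot 2\right) 28 + \frac{1}{2 \left(-2\right)} = \left(\frac{1}{3} + \frac{2}{5}\right) 28 + \frac{1}{2} \left(- \frac{1}{2}\right) = \frac{11}{15} \cdot 28 - \frac{1}{4} = \frac{308}{15} - \frac{1}{4} = \frac{1217}{60}$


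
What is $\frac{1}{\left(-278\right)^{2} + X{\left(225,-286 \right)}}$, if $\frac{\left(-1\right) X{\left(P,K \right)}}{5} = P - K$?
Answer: $\frac{1}{74729} \approx 1.3382 \cdot 10^{-5}$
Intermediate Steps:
$X{\left(P,K \right)} = - 5 P + 5 K$ ($X{\left(P,K \right)} = - 5 \left(P - K\right) = - 5 P + 5 K$)
$\frac{1}{\left(-278\right)^{2} + X{\left(225,-286 \right)}} = \frac{1}{\left(-278\right)^{2} + \left(\left(-5\right) 225 + 5 \left(-286\right)\right)} = \frac{1}{77284 - 2555} = \frac{1}{74729}$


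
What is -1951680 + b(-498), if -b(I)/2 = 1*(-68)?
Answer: -1951544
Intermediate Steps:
b(I) = 136 (b(I) = -2*(-68) = 136)
-1951680 + b(-498) = -1951680 + 136 = -1951544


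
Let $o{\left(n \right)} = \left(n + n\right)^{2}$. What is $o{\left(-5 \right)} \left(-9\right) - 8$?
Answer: $-908$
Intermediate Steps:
$o{\left(n \right)} = 4 n^{2}$ ($o{\left(n \right)} = \left(2 n\right)^{2} = 4 n^{2}$)
$o{\left(-5 \right)} \left(-9\right) - 8 = 4 \left(-5\right)^{2} \left(-9\right) - 8 = 4 \cdot 25 \left(-9\right) - 8 = 100 \left(-9\right) - 8 = -900 - 8 = -908$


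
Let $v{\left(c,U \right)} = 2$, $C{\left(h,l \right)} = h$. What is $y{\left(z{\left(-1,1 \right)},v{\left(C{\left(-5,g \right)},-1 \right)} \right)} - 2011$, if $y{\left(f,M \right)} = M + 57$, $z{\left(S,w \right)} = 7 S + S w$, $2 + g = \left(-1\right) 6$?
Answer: $-1952$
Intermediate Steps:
$g = -8$ ($g = -2 - 6 = -8$)
$y{\left(f,M \right)} = 57 + M$
$y{\left(z{\left(-1,1 \right)},v{\left(C{\left(-5,g \right)},-1 \right)} \right)} - 2011 = \left(57 + 2\right) - 2011 = 59 - 2011 = -1952$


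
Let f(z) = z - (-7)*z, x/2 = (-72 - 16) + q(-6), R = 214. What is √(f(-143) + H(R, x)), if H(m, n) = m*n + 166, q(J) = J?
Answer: I*√41210 ≈ 203.0*I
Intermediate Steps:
x = -188 (x = 2*((-72 - 16) - 6) = 2*(-88 - 6) = 2*(-94) = -188)
f(z) = 8*z (f(z) = z + 7*z = 8*z)
H(m, n) = 166 + m*n
√(f(-143) + H(R, x)) = √(8*(-143) + (166 + 214*(-188))) = √(-1144 + (166 - 40232)) = √(-1144 - 40066) = √(-41210) = I*√41210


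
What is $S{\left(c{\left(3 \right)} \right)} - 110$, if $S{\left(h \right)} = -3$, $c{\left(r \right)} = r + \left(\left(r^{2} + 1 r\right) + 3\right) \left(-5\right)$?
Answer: $-113$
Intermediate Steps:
$c{\left(r \right)} = -15 - 5 r^{2} - 4 r$ ($c{\left(r \right)} = r + \left(\left(r^{2} + r\right) + 3\right) \left(-5\right) = r + \left(\left(r + r^{2}\right) + 3\right) \left(-5\right) = r + \left(3 + r + r^{2}\right) \left(-5\right) = r - \left(15 + 5 r + 5 r^{2}\right) = -15 - 5 r^{2} - 4 r$)
$S{\left(c{\left(3 \right)} \right)} - 110 = -3 - 110 = -113$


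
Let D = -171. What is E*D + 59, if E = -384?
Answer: 65723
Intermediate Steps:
E*D + 59 = -384*(-171) + 59 = 65664 + 59 = 65723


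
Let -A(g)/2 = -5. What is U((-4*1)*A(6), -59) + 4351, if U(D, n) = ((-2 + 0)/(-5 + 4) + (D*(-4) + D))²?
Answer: 19235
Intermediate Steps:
A(g) = 10 (A(g) = -2*(-5) = 10)
U(D, n) = (2 - 3*D)² (U(D, n) = (-2/(-1) + (-4*D + D))² = (-2*(-1) - 3*D)² = (2 - 3*D)²)
U((-4*1)*A(6), -59) + 4351 = (-2 + 3*(-4*1*10))² + 4351 = (-2 + 3*(-4*10))² + 4351 = (-2 + 3*(-40))² + 4351 = (-2 - 120)² + 4351 = (-122)² + 4351 = 14884 + 4351 = 19235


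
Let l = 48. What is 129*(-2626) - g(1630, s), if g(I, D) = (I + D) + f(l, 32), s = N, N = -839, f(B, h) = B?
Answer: -339593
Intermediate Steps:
s = -839
g(I, D) = 48 + D + I (g(I, D) = (I + D) + 48 = (D + I) + 48 = 48 + D + I)
129*(-2626) - g(1630, s) = 129*(-2626) - (48 - 839 + 1630) = -338754 - 1*839 = -338754 - 839 = -339593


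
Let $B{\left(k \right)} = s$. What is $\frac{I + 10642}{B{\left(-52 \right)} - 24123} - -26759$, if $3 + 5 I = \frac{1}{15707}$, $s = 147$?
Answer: $\frac{5038516140409}{188295516} \approx 26759.0$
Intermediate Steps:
$B{\left(k \right)} = 147$
$I = - \frac{9424}{15707}$ ($I = - \frac{3}{5} + \frac{1}{5 \cdot 15707} = - \frac{3}{5} + \frac{1}{5} \cdot \frac{1}{15707} = - \frac{3}{5} + \frac{1}{78535} = - \frac{9424}{15707} \approx -0.59999$)
$\frac{I + 10642}{B{\left(-52 \right)} - 24123} - -26759 = \frac{- \frac{9424}{15707} + 10642}{147 - 24123} - -26759 = \frac{167144470}{15707 \left(-23976\right)} + 26759 = \frac{167144470}{15707} \left(- \frac{1}{23976}\right) + 26759 = - \frac{83572235}{188295516} + 26759 = \frac{5038516140409}{188295516}$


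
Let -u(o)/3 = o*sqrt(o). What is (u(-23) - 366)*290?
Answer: -106140 + 20010*I*sqrt(23) ≈ -1.0614e+5 + 95965.0*I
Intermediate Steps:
u(o) = -3*o**(3/2) (u(o) = -3*o*sqrt(o) = -3*o**(3/2))
(u(-23) - 366)*290 = (-(-69)*I*sqrt(23) - 366)*290 = (69*I*sqrt(23) - 366)*290 = (-366 + 69*I*sqrt(23))*290 = -106140 + 20010*I*sqrt(23)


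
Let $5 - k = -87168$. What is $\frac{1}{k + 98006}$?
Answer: $\frac{1}{185179} \approx 5.4002 \cdot 10^{-6}$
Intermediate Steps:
$k = 87173$ ($k = 5 - -87168 = 5 + 87168 = 87173$)
$\frac{1}{k + 98006} = \frac{1}{87173 + 98006} = \frac{1}{185179}$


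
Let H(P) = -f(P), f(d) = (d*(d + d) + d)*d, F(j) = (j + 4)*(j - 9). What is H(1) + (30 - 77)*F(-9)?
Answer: -4233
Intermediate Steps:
F(j) = (-9 + j)*(4 + j) (F(j) = (4 + j)*(-9 + j) = (-9 + j)*(4 + j))
f(d) = d*(d + 2*d²) (f(d) = (d*(2*d) + d)*d = (2*d² + d)*d = (d + 2*d²)*d = d*(d + 2*d²))
H(P) = -P²*(1 + 2*P)
H(1) + (30 - 77)*F(-9) = 1²*(-1 - 2*1) + (30 - 77)*(-36 + (-9)² - 5*(-9)) = 1*(-1 - 2) - 47*(-36 + 81 + 45) = 1*(-3) - 47*90 = -3 - 4230 = -4233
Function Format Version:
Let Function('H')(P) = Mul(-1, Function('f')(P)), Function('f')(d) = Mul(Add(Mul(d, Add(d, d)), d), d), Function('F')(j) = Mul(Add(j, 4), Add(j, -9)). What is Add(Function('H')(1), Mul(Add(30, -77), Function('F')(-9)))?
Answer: -4233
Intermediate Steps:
Function('F')(j) = Mul(Add(-9, j), Add(4, j)) (Function('F')(j) = Mul(Add(4, j), Add(-9, j)) = Mul(Add(-9, j), Add(4, j)))
Function('f')(d) = Mul(d, Add(d, Mul(2, Pow(d, 2)))) (Function('f')(d) = Mul(Add(Mul(d, Mul(2, d)), d), d) = Mul(Add(Mul(2, Pow(d, 2)), d), d) = Mul(Add(d, Mul(2, Pow(d, 2))), d) = Mul(d, Add(d, Mul(2, Pow(d, 2)))))
Function('H')(P) = Mul(-1, Pow(P, 2), Add(1, Mul(2, P))) (Function('H')(P) = Mul(-1, Mul(Pow(P, 2), Add(1, Mul(2, P)))) = Mul(-1, Pow(P, 2), Add(1, Mul(2, P))))
Add(Function('H')(1), Mul(Add(30, -77), Function('F')(-9))) = Add(Mul(Pow(1, 2), Add(-1, Mul(-2, 1))), Mul(Add(30, -77), Add(-36, Pow(-9, 2), Mul(-5, -9)))) = Add(Mul(1, Add(-1, -2)), Mul(-47, Add(-36, 81, 45))) = Add(Mul(1, -3), Mul(-47, 90)) = Add(-3, -4230) = -4233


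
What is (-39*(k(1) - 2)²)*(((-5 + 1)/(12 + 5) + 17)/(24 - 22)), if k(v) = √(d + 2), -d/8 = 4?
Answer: 144495/17 + 22230*I*√30/17 ≈ 8499.7 + 7162.3*I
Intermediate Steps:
d = -32 (d = -8*4 = -32)
k(v) = I*√30 (k(v) = √(-32 + 2) = √(-30) = I*√30)
(-39*(k(1) - 2)²)*(((-5 + 1)/(12 + 5) + 17)/(24 - 22)) = (-39*(I*√30 - 2)²)*(((-5 + 1)/(12 + 5) + 17)/(24 - 22)) = (-39*(-2 + I*√30)²)*((-4/17 + 17)/2) = (-39*(-2 + I*√30)²)*((-4*1/17 + 17)*(½)) = (-39*(-2 + I*√30)²)*((-4/17 + 17)*(½)) = (-39*(-2 + I*√30)²)*((285/17)*(½)) = -39*(-2 + I*√30)²*(285/34) = -11115*(-2 + I*√30)²/34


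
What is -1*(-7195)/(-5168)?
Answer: -7195/5168 ≈ -1.3922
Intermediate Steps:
-1*(-7195)/(-5168) = 7195*(-1/5168) = -7195/5168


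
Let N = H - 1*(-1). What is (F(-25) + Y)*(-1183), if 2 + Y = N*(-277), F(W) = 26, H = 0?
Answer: 299299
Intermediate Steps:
N = 1 (N = 0 - 1*(-1) = 0 + 1 = 1)
Y = -279 (Y = -2 + 1*(-277) = -2 - 277 = -279)
(F(-25) + Y)*(-1183) = (26 - 279)*(-1183) = -253*(-1183) = 299299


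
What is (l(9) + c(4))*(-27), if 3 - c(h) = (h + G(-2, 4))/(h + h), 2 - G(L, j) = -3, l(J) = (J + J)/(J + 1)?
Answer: -3969/40 ≈ -99.225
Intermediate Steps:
l(J) = 2*J/(1 + J) (l(J) = (2*J)/(1 + J) = 2*J/(1 + J))
G(L, j) = 5 (G(L, j) = 2 - 1*(-3) = 2 + 3 = 5)
c(h) = 3 - (5 + h)/(2*h) (c(h) = 3 - (h + 5)/(h + h) = 3 - (5 + h)/(2*h))
(l(9) + c(4))*(-27) = (2*9/(1 + 9) + (5/2)*(-1 + 4)/4)*(-27) = (2*9/10 + (5/2)*(¼)*3)*(-27) = (2*9*(⅒) + 15/8)*(-27) = (9/5 + 15/8)*(-27) = (147/40)*(-27) = -3969/40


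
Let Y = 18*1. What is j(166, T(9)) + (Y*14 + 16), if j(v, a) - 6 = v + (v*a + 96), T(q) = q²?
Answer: 13982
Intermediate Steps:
Y = 18
j(v, a) = 102 + v + a*v (j(v, a) = 6 + (v + (v*a + 96)) = 6 + (v + (a*v + 96)) = 6 + (v + (96 + a*v)) = 6 + (96 + v + a*v) = 102 + v + a*v)
j(166, T(9)) + (Y*14 + 16) = (102 + 166 + 9²*166) + (18*14 + 16) = (102 + 166 + 81*166) + (252 + 16) = (102 + 166 + 13446) + 268 = 13714 + 268 = 13982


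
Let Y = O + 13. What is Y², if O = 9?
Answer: 484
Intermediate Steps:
Y = 22 (Y = 9 + 13 = 22)
Y² = 22² = 484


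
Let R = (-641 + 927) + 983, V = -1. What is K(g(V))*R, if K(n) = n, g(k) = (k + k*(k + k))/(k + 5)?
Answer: 1269/4 ≈ 317.25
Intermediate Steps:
g(k) = (k + 2*k²)/(5 + k) (g(k) = (k + k*(2*k))/(5 + k) = (k + 2*k²)/(5 + k))
R = 1269 (R = 286 + 983 = 1269)
K(g(V))*R = -(1 + 2*(-1))/(5 - 1)*1269 = -1*(1 - 2)/4*1269 = -1*¼*(-1)*1269 = (¼)*1269 = 1269/4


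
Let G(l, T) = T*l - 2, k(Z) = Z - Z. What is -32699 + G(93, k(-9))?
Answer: -32701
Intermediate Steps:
k(Z) = 0
G(l, T) = -2 + T*l
-32699 + G(93, k(-9)) = -32699 + (-2 + 0*93) = -32699 + (-2 + 0) = -32699 - 2 = -32701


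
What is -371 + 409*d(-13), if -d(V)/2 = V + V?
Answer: 20897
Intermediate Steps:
d(V) = -4*V (d(V) = -2*(V + V) = -4*V)
-371 + 409*d(-13) = -371 + 409*(-4*(-13)) = -371 + 409*52 = -371 + 21268 = 20897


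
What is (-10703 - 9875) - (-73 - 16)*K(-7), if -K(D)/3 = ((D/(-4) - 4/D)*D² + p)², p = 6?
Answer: -61589995/16 ≈ -3.8494e+6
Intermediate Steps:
K(D) = -3*(6 + D²*(-4/D - D/4))² (K(D) = -3*((D/(-4) - 4/D)*D² + 6)² = -3*((D*(-¼) - 4/D)*D² + 6)² = -3*((-D/4 - 4/D)*D² + 6)² = -3*((-4/D - D/4)*D² + 6)² = -3*(D²*(-4/D - D/4) + 6)² = -3*(6 + D²*(-4/D - D/4))²)
(-10703 - 9875) - (-73 - 16)*K(-7) = (-10703 - 9875) - (-73 - 16)*(-3*(-24 + (-7)³ + 16*(-7))²/16) = -20578 - (-89)*(-3*(-24 - 343 - 112)²/16) = -20578 - (-89)*(-3/16*(-479)²) = -20578 - (-89)*(-3/16*229441) = -20578 - (-89)*(-688323)/16 = -20578 - 1*61260747/16 = -20578 - 61260747/16 = -61589995/16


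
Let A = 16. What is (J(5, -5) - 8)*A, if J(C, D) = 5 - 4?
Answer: -112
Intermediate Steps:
J(C, D) = 1
(J(5, -5) - 8)*A = (1 - 8)*16 = -7*16 = -112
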